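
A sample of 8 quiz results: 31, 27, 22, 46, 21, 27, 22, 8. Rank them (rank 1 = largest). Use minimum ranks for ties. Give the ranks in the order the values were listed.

Sorted (descending): 46, 31, 27, 27, 22, 22, 21, 8
The 2 values of 27 occupy positions 3–4 → each gets rank 3.
The 2 values of 22 occupy positions 5–6 → each gets rank 5.

2, 3, 5, 1, 7, 3, 5, 8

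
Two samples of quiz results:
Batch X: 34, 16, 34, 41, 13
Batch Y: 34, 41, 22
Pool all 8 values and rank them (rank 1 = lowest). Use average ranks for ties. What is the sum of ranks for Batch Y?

Sorted (ascending): 13, 16, 22, 34, 34, 34, 41, 41
The 3 values of 34 occupy positions 4–6 → average rank 5.
The 2 values of 41 occupy positions 7–8 → average rank (7+8)/2 = 7.5.
Batch Y values → pooled ranks: 34→5, 41→7.5, 22→3
Rank sum = 5 + 7.5 + 3 = 15.5

15.5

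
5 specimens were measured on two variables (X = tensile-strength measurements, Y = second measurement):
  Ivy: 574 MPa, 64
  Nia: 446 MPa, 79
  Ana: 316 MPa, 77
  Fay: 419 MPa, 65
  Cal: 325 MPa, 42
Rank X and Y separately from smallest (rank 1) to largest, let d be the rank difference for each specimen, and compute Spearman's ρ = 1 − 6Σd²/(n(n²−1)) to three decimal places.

0.000

Ranks of variable 1: 5, 4, 1, 3, 2
Ranks of variable 2: 2, 5, 4, 3, 1
d = r₁ − r₂: 3, -1, -3, 0, 1
d²: 9, 1, 9, 0, 1; Σd² = 20
ρ = 1 − 6·20/(5·24) = 1 − 120/120 = 0.000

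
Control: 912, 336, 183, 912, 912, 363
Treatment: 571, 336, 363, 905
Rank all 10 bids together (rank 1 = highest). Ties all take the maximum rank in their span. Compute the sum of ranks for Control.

Sorted (descending): 912, 912, 912, 905, 571, 363, 363, 336, 336, 183
The 3 values of 912 occupy positions 1–3 → each gets rank 3.
The 2 values of 363 occupy positions 6–7 → each gets rank 7.
The 2 values of 336 occupy positions 8–9 → each gets rank 9.
Control values → pooled ranks: 912→3, 336→9, 183→10, 912→3, 912→3, 363→7
Rank sum = 3 + 9 + 10 + 3 + 3 + 7 = 35

35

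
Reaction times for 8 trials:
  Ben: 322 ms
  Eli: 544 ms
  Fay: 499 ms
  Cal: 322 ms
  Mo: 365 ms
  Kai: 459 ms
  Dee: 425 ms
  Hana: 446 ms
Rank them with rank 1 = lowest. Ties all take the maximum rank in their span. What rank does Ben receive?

Sorted (ascending): 322, 322, 365, 425, 446, 459, 499, 544
The 2 values of 322 occupy positions 1–2 → each gets rank 2.
Ben has value 322 ms → rank 2.

2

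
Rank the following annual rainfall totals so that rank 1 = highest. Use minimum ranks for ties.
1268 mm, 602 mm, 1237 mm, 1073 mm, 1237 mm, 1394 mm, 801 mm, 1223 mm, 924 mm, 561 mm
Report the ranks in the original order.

2, 9, 3, 6, 3, 1, 8, 5, 7, 10

Sorted (descending): 1394, 1268, 1237, 1237, 1223, 1073, 924, 801, 602, 561
The 2 values of 1237 occupy positions 3–4 → each gets rank 3.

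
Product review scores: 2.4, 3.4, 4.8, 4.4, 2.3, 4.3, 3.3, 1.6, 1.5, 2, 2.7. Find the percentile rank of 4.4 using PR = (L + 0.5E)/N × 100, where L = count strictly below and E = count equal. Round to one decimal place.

86.4

N = 11.
Strictly below 4.4: 9. Equal to 4.4: 1.
PR = (9 + 0.5·1)/11 × 100 = 86.4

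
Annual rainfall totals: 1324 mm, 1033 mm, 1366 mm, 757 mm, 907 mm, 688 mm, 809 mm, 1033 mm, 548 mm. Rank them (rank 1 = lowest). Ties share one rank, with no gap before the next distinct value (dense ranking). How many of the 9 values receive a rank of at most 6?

7

Sorted (ascending): 548, 688, 757, 809, 907, 1033, 1033, 1324, 1366
The 2 values of 1033 share dense rank 6.
Remaining distinct values take the next consecutive integers.
Ranks ≤ 6: {1, 2, 3, 4, 5, 6, 6} → 7 values.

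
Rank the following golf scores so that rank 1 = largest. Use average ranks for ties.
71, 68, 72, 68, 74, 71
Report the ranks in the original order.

Sorted (descending): 74, 72, 71, 71, 68, 68
The 2 values of 71 occupy positions 3–4 → average rank (3+4)/2 = 3.5.
The 2 values of 68 occupy positions 5–6 → average rank (5+6)/2 = 5.5.

3.5, 5.5, 2, 5.5, 1, 3.5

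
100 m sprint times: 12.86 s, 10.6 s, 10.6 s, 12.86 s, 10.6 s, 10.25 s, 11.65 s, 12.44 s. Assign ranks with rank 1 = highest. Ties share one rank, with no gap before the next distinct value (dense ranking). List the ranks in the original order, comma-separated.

Sorted (descending): 12.86, 12.86, 12.44, 11.65, 10.6, 10.6, 10.6, 10.25
The 2 values of 12.86 share dense rank 1.
The 3 values of 10.6 share dense rank 4.
Remaining distinct values take the next consecutive integers.

1, 4, 4, 1, 4, 5, 3, 2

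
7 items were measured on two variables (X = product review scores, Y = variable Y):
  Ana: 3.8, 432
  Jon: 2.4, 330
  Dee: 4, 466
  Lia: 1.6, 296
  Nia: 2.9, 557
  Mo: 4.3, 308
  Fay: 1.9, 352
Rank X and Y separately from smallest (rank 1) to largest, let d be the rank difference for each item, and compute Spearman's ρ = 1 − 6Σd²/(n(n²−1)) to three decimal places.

Ranks of variable 1: 5, 3, 6, 1, 4, 7, 2
Ranks of variable 2: 5, 3, 6, 1, 7, 2, 4
d = r₁ − r₂: 0, 0, 0, 0, -3, 5, -2
d²: 0, 0, 0, 0, 9, 25, 4; Σd² = 38
ρ = 1 − 6·38/(7·48) = 1 − 228/336 = 0.321

0.321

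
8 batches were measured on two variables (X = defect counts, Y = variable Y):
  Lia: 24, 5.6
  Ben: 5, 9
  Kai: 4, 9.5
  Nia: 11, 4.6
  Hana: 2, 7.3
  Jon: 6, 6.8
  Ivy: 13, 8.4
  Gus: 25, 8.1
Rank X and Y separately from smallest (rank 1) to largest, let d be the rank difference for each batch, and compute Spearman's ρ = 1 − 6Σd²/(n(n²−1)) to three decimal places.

Ranks of variable 1: 7, 3, 2, 5, 1, 4, 6, 8
Ranks of variable 2: 2, 7, 8, 1, 4, 3, 6, 5
d = r₁ − r₂: 5, -4, -6, 4, -3, 1, 0, 3
d²: 25, 16, 36, 16, 9, 1, 0, 9; Σd² = 112
ρ = 1 − 6·112/(8·63) = 1 − 672/504 = -0.333

-0.333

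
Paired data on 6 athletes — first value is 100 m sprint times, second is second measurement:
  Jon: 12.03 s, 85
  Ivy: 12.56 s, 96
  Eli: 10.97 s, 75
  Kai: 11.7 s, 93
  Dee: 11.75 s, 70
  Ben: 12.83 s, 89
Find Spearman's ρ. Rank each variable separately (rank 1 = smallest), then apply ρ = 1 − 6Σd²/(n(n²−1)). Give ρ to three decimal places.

0.429

Ranks of variable 1: 4, 5, 1, 2, 3, 6
Ranks of variable 2: 3, 6, 2, 5, 1, 4
d = r₁ − r₂: 1, -1, -1, -3, 2, 2
d²: 1, 1, 1, 9, 4, 4; Σd² = 20
ρ = 1 − 6·20/(6·35) = 1 − 120/210 = 0.429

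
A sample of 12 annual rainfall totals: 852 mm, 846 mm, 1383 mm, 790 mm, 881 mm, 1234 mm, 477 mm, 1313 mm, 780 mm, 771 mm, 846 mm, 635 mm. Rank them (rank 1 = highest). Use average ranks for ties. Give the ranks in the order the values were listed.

5, 6.5, 1, 8, 4, 3, 12, 2, 9, 10, 6.5, 11

Sorted (descending): 1383, 1313, 1234, 881, 852, 846, 846, 790, 780, 771, 635, 477
The 2 values of 846 occupy positions 6–7 → average rank (6+7)/2 = 6.5.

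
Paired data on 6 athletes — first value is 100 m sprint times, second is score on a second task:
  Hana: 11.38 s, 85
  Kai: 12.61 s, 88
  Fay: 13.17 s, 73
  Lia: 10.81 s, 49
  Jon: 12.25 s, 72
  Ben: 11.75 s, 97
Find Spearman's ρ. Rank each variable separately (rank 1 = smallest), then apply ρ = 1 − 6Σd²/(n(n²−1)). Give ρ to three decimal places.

0.257

Ranks of variable 1: 2, 5, 6, 1, 4, 3
Ranks of variable 2: 4, 5, 3, 1, 2, 6
d = r₁ − r₂: -2, 0, 3, 0, 2, -3
d²: 4, 0, 9, 0, 4, 9; Σd² = 26
ρ = 1 − 6·26/(6·35) = 1 − 156/210 = 0.257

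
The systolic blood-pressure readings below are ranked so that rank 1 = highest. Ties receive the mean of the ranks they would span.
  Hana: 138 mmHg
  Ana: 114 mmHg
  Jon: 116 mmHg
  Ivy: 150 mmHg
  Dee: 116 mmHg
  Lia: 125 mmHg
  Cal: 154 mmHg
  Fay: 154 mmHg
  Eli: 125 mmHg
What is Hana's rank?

4

Sorted (descending): 154, 154, 150, 138, 125, 125, 116, 116, 114
The 2 values of 154 occupy positions 1–2 → average rank (1+2)/2 = 1.5.
The 2 values of 125 occupy positions 5–6 → average rank (5+6)/2 = 5.5.
The 2 values of 116 occupy positions 7–8 → average rank (7+8)/2 = 7.5.
Hana has value 138 mmHg → rank 4.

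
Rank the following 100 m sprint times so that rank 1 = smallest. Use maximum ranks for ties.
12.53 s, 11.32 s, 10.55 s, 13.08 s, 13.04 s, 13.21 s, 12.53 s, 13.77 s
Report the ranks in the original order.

4, 2, 1, 6, 5, 7, 4, 8

Sorted (ascending): 10.55, 11.32, 12.53, 12.53, 13.04, 13.08, 13.21, 13.77
The 2 values of 12.53 occupy positions 3–4 → each gets rank 4.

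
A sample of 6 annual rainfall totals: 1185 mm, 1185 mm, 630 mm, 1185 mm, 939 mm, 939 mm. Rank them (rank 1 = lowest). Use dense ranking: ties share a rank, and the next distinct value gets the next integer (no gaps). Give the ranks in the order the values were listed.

Sorted (ascending): 630, 939, 939, 1185, 1185, 1185
The 2 values of 939 share dense rank 2.
The 3 values of 1185 share dense rank 3.
Remaining distinct values take the next consecutive integers.

3, 3, 1, 3, 2, 2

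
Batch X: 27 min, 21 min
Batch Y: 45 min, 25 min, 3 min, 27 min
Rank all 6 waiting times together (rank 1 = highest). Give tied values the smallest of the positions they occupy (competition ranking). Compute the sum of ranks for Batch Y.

13

Sorted (descending): 45, 27, 27, 25, 21, 3
The 2 values of 27 occupy positions 2–3 → each gets rank 2.
Batch Y values → pooled ranks: 45→1, 25→4, 3→6, 27→2
Rank sum = 1 + 4 + 6 + 2 = 13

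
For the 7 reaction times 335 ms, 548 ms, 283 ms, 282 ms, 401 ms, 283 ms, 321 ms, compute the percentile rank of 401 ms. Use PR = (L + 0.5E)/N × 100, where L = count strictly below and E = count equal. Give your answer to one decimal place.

78.6

N = 7.
Strictly below 401: 5. Equal to 401: 1.
PR = (5 + 0.5·1)/7 × 100 = 78.6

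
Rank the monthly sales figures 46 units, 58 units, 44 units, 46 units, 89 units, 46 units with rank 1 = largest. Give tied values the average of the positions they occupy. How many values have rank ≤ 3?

2

Sorted (descending): 89, 58, 46, 46, 46, 44
The 3 values of 46 occupy positions 3–5 → average rank 4.
Ranks ≤ 3: {1, 2} → 2 values.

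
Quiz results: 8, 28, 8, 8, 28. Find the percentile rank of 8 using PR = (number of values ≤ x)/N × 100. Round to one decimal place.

N = 5.
Strictly below 8: 0. Equal to 8: 3.
PR = 3/5 × 100 = 60.0

60.0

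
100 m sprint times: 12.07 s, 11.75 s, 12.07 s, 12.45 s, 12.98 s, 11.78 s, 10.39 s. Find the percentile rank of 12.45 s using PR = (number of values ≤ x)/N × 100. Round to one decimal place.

85.7

N = 7.
Strictly below 12.45: 5. Equal to 12.45: 1.
PR = 6/7 × 100 = 85.7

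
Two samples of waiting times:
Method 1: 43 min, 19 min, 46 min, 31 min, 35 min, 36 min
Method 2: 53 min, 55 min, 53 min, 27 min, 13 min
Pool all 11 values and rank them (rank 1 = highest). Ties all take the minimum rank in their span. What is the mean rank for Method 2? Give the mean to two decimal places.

Sorted (descending): 55, 53, 53, 46, 43, 36, 35, 31, 27, 19, 13
The 2 values of 53 occupy positions 2–3 → each gets rank 2.
Method 2 values → pooled ranks: 53→2, 55→1, 53→2, 27→9, 13→11
Mean rank = (2 + 1 + 2 + 9 + 11) / 5 = 5.00

5.00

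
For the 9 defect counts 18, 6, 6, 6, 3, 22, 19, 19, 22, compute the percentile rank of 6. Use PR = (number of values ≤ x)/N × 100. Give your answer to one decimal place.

44.4

N = 9.
Strictly below 6: 1. Equal to 6: 3.
PR = 4/9 × 100 = 44.4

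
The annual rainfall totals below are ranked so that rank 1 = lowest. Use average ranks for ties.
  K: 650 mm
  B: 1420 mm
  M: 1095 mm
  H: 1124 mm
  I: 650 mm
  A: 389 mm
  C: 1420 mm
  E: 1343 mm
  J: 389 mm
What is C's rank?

8.5

Sorted (ascending): 389, 389, 650, 650, 1095, 1124, 1343, 1420, 1420
The 2 values of 389 occupy positions 1–2 → average rank (1+2)/2 = 1.5.
The 2 values of 650 occupy positions 3–4 → average rank (3+4)/2 = 3.5.
The 2 values of 1420 occupy positions 8–9 → average rank (8+9)/2 = 8.5.
C has value 1420 mm → rank 8.5.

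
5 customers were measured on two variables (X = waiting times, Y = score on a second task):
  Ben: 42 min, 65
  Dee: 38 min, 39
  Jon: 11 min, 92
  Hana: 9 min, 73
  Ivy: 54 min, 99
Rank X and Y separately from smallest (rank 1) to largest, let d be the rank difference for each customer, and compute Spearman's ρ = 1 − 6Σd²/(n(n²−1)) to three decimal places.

Ranks of variable 1: 4, 3, 2, 1, 5
Ranks of variable 2: 2, 1, 4, 3, 5
d = r₁ − r₂: 2, 2, -2, -2, 0
d²: 4, 4, 4, 4, 0; Σd² = 16
ρ = 1 − 6·16/(5·24) = 1 − 96/120 = 0.200

0.200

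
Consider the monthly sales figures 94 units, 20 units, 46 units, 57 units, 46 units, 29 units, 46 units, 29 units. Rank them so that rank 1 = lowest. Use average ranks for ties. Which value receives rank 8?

94

Sorted (ascending): 20, 29, 29, 46, 46, 46, 57, 94
The 2 values of 29 occupy positions 2–3 → average rank (2+3)/2 = 2.5.
The 3 values of 46 occupy positions 4–6 → average rank 5.
Rank 8 → value 94.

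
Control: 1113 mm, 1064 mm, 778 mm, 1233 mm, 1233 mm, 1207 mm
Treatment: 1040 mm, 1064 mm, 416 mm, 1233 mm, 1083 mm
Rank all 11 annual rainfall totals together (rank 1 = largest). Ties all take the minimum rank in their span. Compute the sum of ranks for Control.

Sorted (descending): 1233, 1233, 1233, 1207, 1113, 1083, 1064, 1064, 1040, 778, 416
The 3 values of 1233 occupy positions 1–3 → each gets rank 1.
The 2 values of 1064 occupy positions 7–8 → each gets rank 7.
Control values → pooled ranks: 1113→5, 1064→7, 778→10, 1233→1, 1233→1, 1207→4
Rank sum = 5 + 7 + 10 + 1 + 1 + 4 = 28

28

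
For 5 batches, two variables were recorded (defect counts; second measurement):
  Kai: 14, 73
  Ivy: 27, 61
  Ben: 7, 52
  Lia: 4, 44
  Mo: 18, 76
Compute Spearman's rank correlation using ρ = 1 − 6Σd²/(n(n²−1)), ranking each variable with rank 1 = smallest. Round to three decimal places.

Ranks of variable 1: 3, 5, 2, 1, 4
Ranks of variable 2: 4, 3, 2, 1, 5
d = r₁ − r₂: -1, 2, 0, 0, -1
d²: 1, 4, 0, 0, 1; Σd² = 6
ρ = 1 − 6·6/(5·24) = 1 − 36/120 = 0.700

0.700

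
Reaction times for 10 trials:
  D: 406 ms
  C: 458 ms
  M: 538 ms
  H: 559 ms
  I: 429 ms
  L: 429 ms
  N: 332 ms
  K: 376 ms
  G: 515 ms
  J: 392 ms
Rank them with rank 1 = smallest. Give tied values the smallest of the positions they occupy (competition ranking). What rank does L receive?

5

Sorted (ascending): 332, 376, 392, 406, 429, 429, 458, 515, 538, 559
The 2 values of 429 occupy positions 5–6 → each gets rank 5.
L has value 429 ms → rank 5.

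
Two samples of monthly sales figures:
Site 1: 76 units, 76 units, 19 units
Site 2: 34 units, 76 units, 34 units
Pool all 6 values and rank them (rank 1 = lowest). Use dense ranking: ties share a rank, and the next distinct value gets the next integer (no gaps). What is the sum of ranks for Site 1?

7

Sorted (ascending): 19, 34, 34, 76, 76, 76
The 2 values of 34 share dense rank 2.
The 3 values of 76 share dense rank 3.
Remaining distinct values take the next consecutive integers.
Site 1 values → pooled ranks: 76→3, 76→3, 19→1
Rank sum = 3 + 3 + 1 = 7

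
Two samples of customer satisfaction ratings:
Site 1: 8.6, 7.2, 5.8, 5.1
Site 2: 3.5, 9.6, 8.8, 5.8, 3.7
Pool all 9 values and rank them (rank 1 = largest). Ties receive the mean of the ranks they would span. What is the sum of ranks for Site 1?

19.5

Sorted (descending): 9.6, 8.8, 8.6, 7.2, 5.8, 5.8, 5.1, 3.7, 3.5
The 2 values of 5.8 occupy positions 5–6 → average rank (5+6)/2 = 5.5.
Site 1 values → pooled ranks: 8.6→3, 7.2→4, 5.8→5.5, 5.1→7
Rank sum = 3 + 4 + 5.5 + 7 = 19.5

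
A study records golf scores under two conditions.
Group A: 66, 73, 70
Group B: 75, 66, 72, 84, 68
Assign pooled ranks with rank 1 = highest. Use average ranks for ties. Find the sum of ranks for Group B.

20.5

Sorted (descending): 84, 75, 73, 72, 70, 68, 66, 66
The 2 values of 66 occupy positions 7–8 → average rank (7+8)/2 = 7.5.
Group B values → pooled ranks: 75→2, 66→7.5, 72→4, 84→1, 68→6
Rank sum = 2 + 7.5 + 4 + 1 + 6 = 20.5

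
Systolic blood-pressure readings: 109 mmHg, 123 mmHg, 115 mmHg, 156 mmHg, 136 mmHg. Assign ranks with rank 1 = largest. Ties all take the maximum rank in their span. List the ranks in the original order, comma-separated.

5, 3, 4, 1, 2

Sorted (descending): 156, 136, 123, 115, 109
No ties — each value takes its position as its rank.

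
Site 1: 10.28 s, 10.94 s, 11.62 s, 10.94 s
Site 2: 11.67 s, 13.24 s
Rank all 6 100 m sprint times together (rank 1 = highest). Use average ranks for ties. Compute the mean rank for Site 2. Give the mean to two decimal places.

1.50

Sorted (descending): 13.24, 11.67, 11.62, 10.94, 10.94, 10.28
The 2 values of 10.94 occupy positions 4–5 → average rank (4+5)/2 = 4.5.
Site 2 values → pooled ranks: 11.67→2, 13.24→1
Mean rank = (2 + 1) / 2 = 1.50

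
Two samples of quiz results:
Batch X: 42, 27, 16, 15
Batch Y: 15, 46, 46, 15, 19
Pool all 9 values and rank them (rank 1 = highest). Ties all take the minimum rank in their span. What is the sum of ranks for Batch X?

Sorted (descending): 46, 46, 42, 27, 19, 16, 15, 15, 15
The 2 values of 46 occupy positions 1–2 → each gets rank 1.
The 3 values of 15 occupy positions 7–9 → each gets rank 7.
Batch X values → pooled ranks: 42→3, 27→4, 16→6, 15→7
Rank sum = 3 + 4 + 6 + 7 = 20

20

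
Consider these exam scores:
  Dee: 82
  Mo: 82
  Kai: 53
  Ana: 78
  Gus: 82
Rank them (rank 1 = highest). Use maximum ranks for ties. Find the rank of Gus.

3

Sorted (descending): 82, 82, 82, 78, 53
The 3 values of 82 occupy positions 1–3 → each gets rank 3.
Gus has value 82 → rank 3.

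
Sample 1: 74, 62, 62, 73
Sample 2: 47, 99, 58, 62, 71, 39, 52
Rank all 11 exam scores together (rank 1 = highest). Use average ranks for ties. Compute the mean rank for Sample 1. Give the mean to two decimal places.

4.25

Sorted (descending): 99, 74, 73, 71, 62, 62, 62, 58, 52, 47, 39
The 3 values of 62 occupy positions 5–7 → average rank 6.
Sample 1 values → pooled ranks: 74→2, 62→6, 62→6, 73→3
Mean rank = (2 + 6 + 6 + 3) / 4 = 4.25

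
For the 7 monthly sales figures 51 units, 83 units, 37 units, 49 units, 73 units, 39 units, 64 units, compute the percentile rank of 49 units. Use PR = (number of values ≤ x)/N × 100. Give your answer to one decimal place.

N = 7.
Strictly below 49: 2. Equal to 49: 1.
PR = 3/7 × 100 = 42.9

42.9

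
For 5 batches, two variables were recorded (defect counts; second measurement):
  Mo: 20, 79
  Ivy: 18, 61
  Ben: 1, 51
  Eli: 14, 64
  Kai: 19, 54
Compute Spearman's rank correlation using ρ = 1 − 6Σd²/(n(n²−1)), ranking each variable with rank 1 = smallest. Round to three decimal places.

0.600

Ranks of variable 1: 5, 3, 1, 2, 4
Ranks of variable 2: 5, 3, 1, 4, 2
d = r₁ − r₂: 0, 0, 0, -2, 2
d²: 0, 0, 0, 4, 4; Σd² = 8
ρ = 1 − 6·8/(5·24) = 1 − 48/120 = 0.600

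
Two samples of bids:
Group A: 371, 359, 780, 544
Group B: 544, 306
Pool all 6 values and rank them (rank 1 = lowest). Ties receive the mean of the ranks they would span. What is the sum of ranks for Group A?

15.5

Sorted (ascending): 306, 359, 371, 544, 544, 780
The 2 values of 544 occupy positions 4–5 → average rank (4+5)/2 = 4.5.
Group A values → pooled ranks: 371→3, 359→2, 780→6, 544→4.5
Rank sum = 3 + 2 + 6 + 4.5 = 15.5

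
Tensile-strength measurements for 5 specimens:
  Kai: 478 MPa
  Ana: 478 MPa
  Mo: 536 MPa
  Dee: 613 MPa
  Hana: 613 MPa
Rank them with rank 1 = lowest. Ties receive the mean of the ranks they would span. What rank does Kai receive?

1.5

Sorted (ascending): 478, 478, 536, 613, 613
The 2 values of 478 occupy positions 1–2 → average rank (1+2)/2 = 1.5.
The 2 values of 613 occupy positions 4–5 → average rank (4+5)/2 = 4.5.
Kai has value 478 MPa → rank 1.5.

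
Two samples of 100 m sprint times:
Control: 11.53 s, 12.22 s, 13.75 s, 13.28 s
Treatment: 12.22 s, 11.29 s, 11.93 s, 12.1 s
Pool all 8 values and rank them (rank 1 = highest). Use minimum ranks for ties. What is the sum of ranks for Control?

13

Sorted (descending): 13.75, 13.28, 12.22, 12.22, 12.1, 11.93, 11.53, 11.29
The 2 values of 12.22 occupy positions 3–4 → each gets rank 3.
Control values → pooled ranks: 11.53→7, 12.22→3, 13.75→1, 13.28→2
Rank sum = 7 + 3 + 1 + 2 = 13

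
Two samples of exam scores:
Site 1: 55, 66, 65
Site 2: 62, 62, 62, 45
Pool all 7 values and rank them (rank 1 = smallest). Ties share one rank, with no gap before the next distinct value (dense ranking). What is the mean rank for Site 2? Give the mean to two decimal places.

Sorted (ascending): 45, 55, 62, 62, 62, 65, 66
The 3 values of 62 share dense rank 3.
Remaining distinct values take the next consecutive integers.
Site 2 values → pooled ranks: 62→3, 62→3, 62→3, 45→1
Mean rank = (3 + 3 + 3 + 1) / 4 = 2.50

2.50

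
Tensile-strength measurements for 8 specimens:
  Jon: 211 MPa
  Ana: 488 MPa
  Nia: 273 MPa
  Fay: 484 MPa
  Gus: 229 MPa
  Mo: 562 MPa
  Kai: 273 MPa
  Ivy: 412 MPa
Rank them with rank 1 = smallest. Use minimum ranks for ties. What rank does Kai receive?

Sorted (ascending): 211, 229, 273, 273, 412, 484, 488, 562
The 2 values of 273 occupy positions 3–4 → each gets rank 3.
Kai has value 273 MPa → rank 3.

3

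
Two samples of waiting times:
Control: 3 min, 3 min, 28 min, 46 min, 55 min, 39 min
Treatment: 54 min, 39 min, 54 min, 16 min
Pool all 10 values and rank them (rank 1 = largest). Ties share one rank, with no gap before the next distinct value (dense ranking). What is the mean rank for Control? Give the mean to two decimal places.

Sorted (descending): 55, 54, 54, 46, 39, 39, 28, 16, 3, 3
The 2 values of 54 share dense rank 2.
The 2 values of 39 share dense rank 4.
The 2 values of 3 share dense rank 7.
Remaining distinct values take the next consecutive integers.
Control values → pooled ranks: 3→7, 3→7, 28→5, 46→3, 55→1, 39→4
Mean rank = (7 + 7 + 5 + 3 + 1 + 4) / 6 = 4.50

4.50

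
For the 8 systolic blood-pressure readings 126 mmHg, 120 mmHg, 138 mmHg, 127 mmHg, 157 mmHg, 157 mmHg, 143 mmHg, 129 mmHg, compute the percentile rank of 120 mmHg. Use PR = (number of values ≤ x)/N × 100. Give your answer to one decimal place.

N = 8.
Strictly below 120: 0. Equal to 120: 1.
PR = 1/8 × 100 = 12.5

12.5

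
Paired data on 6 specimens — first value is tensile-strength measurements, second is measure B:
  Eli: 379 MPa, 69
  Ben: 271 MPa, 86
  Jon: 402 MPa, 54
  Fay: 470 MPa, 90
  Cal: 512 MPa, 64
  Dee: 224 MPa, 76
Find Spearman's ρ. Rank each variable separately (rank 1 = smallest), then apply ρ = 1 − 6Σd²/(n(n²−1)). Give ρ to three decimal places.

-0.257

Ranks of variable 1: 3, 2, 4, 5, 6, 1
Ranks of variable 2: 3, 5, 1, 6, 2, 4
d = r₁ − r₂: 0, -3, 3, -1, 4, -3
d²: 0, 9, 9, 1, 16, 9; Σd² = 44
ρ = 1 − 6·44/(6·35) = 1 − 264/210 = -0.257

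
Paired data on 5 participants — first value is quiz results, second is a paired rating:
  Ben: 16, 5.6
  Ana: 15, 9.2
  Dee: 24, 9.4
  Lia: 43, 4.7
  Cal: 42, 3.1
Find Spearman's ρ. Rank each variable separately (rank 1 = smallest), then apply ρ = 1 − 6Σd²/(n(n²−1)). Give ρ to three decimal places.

-0.600

Ranks of variable 1: 2, 1, 3, 5, 4
Ranks of variable 2: 3, 4, 5, 2, 1
d = r₁ − r₂: -1, -3, -2, 3, 3
d²: 1, 9, 4, 9, 9; Σd² = 32
ρ = 1 − 6·32/(5·24) = 1 − 192/120 = -0.600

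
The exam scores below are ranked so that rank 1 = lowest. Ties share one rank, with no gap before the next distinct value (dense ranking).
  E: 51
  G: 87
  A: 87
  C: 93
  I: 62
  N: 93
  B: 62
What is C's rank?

Sorted (ascending): 51, 62, 62, 87, 87, 93, 93
The 2 values of 62 share dense rank 2.
The 2 values of 87 share dense rank 3.
The 2 values of 93 share dense rank 4.
Remaining distinct values take the next consecutive integers.
C has value 93 → rank 4.

4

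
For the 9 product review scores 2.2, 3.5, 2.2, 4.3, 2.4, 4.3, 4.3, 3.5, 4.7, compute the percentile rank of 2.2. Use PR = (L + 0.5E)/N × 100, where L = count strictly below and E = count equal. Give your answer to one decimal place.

11.1

N = 9.
Strictly below 2.2: 0. Equal to 2.2: 2.
PR = (0 + 0.5·2)/9 × 100 = 11.1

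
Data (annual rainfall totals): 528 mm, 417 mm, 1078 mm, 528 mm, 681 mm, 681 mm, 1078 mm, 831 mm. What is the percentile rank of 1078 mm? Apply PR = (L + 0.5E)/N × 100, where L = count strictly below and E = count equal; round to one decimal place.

N = 8.
Strictly below 1078: 6. Equal to 1078: 2.
PR = (6 + 0.5·2)/8 × 100 = 87.5

87.5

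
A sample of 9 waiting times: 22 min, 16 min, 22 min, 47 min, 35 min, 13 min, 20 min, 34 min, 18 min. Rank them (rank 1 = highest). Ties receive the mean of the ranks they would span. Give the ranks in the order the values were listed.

Sorted (descending): 47, 35, 34, 22, 22, 20, 18, 16, 13
The 2 values of 22 occupy positions 4–5 → average rank (4+5)/2 = 4.5.

4.5, 8, 4.5, 1, 2, 9, 6, 3, 7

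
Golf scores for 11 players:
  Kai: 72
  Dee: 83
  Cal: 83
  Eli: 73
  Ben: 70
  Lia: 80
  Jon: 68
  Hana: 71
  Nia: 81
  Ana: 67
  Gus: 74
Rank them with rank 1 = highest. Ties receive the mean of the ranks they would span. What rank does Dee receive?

Sorted (descending): 83, 83, 81, 80, 74, 73, 72, 71, 70, 68, 67
The 2 values of 83 occupy positions 1–2 → average rank (1+2)/2 = 1.5.
Dee has value 83 → rank 1.5.

1.5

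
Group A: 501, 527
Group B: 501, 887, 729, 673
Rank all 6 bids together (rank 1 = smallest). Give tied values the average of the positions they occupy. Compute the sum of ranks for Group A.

4.5

Sorted (ascending): 501, 501, 527, 673, 729, 887
The 2 values of 501 occupy positions 1–2 → average rank (1+2)/2 = 1.5.
Group A values → pooled ranks: 501→1.5, 527→3
Rank sum = 1.5 + 3 = 4.5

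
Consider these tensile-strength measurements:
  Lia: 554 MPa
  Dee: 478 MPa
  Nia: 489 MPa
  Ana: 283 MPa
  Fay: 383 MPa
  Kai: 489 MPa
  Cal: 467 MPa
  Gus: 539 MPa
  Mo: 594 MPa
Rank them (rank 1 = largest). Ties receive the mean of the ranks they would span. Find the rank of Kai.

4.5

Sorted (descending): 594, 554, 539, 489, 489, 478, 467, 383, 283
The 2 values of 489 occupy positions 4–5 → average rank (4+5)/2 = 4.5.
Kai has value 489 MPa → rank 4.5.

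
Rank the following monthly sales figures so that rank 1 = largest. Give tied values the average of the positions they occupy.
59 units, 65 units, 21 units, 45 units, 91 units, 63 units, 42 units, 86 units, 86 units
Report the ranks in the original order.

6, 4, 9, 7, 1, 5, 8, 2.5, 2.5

Sorted (descending): 91, 86, 86, 65, 63, 59, 45, 42, 21
The 2 values of 86 occupy positions 2–3 → average rank (2+3)/2 = 2.5.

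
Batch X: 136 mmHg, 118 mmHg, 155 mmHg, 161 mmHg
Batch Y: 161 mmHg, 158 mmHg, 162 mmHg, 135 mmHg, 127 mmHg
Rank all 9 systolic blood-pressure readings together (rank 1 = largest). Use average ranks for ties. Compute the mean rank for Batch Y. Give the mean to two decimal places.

4.50

Sorted (descending): 162, 161, 161, 158, 155, 136, 135, 127, 118
The 2 values of 161 occupy positions 2–3 → average rank (2+3)/2 = 2.5.
Batch Y values → pooled ranks: 161→2.5, 158→4, 162→1, 135→7, 127→8
Mean rank = (2.5 + 4 + 1 + 7 + 8) / 5 = 4.50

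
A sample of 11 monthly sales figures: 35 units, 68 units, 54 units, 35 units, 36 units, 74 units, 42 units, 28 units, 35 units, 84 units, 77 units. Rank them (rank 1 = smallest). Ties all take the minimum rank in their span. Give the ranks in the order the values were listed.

Sorted (ascending): 28, 35, 35, 35, 36, 42, 54, 68, 74, 77, 84
The 3 values of 35 occupy positions 2–4 → each gets rank 2.

2, 8, 7, 2, 5, 9, 6, 1, 2, 11, 10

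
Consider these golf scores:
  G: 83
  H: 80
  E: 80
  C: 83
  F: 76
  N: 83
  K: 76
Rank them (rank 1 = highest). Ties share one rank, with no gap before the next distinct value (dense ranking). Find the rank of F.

3

Sorted (descending): 83, 83, 83, 80, 80, 76, 76
The 3 values of 83 share dense rank 1.
The 2 values of 80 share dense rank 2.
The 2 values of 76 share dense rank 3.
F has value 76 → rank 3.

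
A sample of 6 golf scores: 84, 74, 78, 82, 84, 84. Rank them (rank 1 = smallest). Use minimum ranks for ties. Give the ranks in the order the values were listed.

4, 1, 2, 3, 4, 4

Sorted (ascending): 74, 78, 82, 84, 84, 84
The 3 values of 84 occupy positions 4–6 → each gets rank 4.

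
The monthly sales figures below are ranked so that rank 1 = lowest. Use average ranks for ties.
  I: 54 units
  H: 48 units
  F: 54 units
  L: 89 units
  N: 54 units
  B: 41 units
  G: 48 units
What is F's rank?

Sorted (ascending): 41, 48, 48, 54, 54, 54, 89
The 2 values of 48 occupy positions 2–3 → average rank (2+3)/2 = 2.5.
The 3 values of 54 occupy positions 4–6 → average rank 5.
F has value 54 units → rank 5.

5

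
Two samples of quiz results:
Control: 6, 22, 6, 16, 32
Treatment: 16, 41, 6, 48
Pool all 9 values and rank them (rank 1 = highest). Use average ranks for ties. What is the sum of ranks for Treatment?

Sorted (descending): 48, 41, 32, 22, 16, 16, 6, 6, 6
The 2 values of 16 occupy positions 5–6 → average rank (5+6)/2 = 5.5.
The 3 values of 6 occupy positions 7–9 → average rank 8.
Treatment values → pooled ranks: 16→5.5, 41→2, 6→8, 48→1
Rank sum = 5.5 + 2 + 8 + 1 = 16.5

16.5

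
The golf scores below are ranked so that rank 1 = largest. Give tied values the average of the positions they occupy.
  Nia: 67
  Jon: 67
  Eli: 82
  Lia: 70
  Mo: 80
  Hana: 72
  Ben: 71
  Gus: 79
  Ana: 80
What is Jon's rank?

Sorted (descending): 82, 80, 80, 79, 72, 71, 70, 67, 67
The 2 values of 80 occupy positions 2–3 → average rank (2+3)/2 = 2.5.
The 2 values of 67 occupy positions 8–9 → average rank (8+9)/2 = 8.5.
Jon has value 67 → rank 8.5.

8.5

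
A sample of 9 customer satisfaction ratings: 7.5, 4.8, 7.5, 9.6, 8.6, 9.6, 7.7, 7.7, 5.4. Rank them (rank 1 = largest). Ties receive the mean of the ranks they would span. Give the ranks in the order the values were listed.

Sorted (descending): 9.6, 9.6, 8.6, 7.7, 7.7, 7.5, 7.5, 5.4, 4.8
The 2 values of 9.6 occupy positions 1–2 → average rank (1+2)/2 = 1.5.
The 2 values of 7.7 occupy positions 4–5 → average rank (4+5)/2 = 4.5.
The 2 values of 7.5 occupy positions 6–7 → average rank (6+7)/2 = 6.5.

6.5, 9, 6.5, 1.5, 3, 1.5, 4.5, 4.5, 8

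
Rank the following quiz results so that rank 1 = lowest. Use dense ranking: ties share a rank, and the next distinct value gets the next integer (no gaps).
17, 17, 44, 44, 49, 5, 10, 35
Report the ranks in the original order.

Sorted (ascending): 5, 10, 17, 17, 35, 44, 44, 49
The 2 values of 17 share dense rank 3.
The 2 values of 44 share dense rank 5.
Remaining distinct values take the next consecutive integers.

3, 3, 5, 5, 6, 1, 2, 4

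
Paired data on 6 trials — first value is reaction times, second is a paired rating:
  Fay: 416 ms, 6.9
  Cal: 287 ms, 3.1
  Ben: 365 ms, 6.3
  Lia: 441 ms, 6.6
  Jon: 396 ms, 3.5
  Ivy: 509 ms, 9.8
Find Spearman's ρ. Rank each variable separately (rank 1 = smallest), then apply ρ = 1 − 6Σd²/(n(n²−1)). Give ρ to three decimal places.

0.886

Ranks of variable 1: 4, 1, 2, 5, 3, 6
Ranks of variable 2: 5, 1, 3, 4, 2, 6
d = r₁ − r₂: -1, 0, -1, 1, 1, 0
d²: 1, 0, 1, 1, 1, 0; Σd² = 4
ρ = 1 − 6·4/(6·35) = 1 − 24/210 = 0.886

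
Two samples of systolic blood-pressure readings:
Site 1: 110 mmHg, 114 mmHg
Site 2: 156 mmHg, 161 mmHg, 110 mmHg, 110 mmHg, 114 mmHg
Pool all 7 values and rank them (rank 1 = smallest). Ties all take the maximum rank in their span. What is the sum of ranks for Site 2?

24

Sorted (ascending): 110, 110, 110, 114, 114, 156, 161
The 3 values of 110 occupy positions 1–3 → each gets rank 3.
The 2 values of 114 occupy positions 4–5 → each gets rank 5.
Site 2 values → pooled ranks: 156→6, 161→7, 110→3, 110→3, 114→5
Rank sum = 6 + 7 + 3 + 3 + 5 = 24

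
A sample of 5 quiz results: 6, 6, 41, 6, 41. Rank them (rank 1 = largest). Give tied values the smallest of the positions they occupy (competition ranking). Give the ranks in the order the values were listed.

Sorted (descending): 41, 41, 6, 6, 6
The 2 values of 41 occupy positions 1–2 → each gets rank 1.
The 3 values of 6 occupy positions 3–5 → each gets rank 3.

3, 3, 1, 3, 1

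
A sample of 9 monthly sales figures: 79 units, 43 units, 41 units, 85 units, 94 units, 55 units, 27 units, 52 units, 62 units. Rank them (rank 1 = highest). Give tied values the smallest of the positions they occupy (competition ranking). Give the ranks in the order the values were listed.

3, 7, 8, 2, 1, 5, 9, 6, 4

Sorted (descending): 94, 85, 79, 62, 55, 52, 43, 41, 27
No ties — each value takes its position as its rank.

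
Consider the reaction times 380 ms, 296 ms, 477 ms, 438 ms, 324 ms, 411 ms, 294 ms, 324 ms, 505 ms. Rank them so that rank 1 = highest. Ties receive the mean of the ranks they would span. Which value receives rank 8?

Sorted (descending): 505, 477, 438, 411, 380, 324, 324, 296, 294
The 2 values of 324 occupy positions 6–7 → average rank (6+7)/2 = 6.5.
Rank 8 → value 296.

296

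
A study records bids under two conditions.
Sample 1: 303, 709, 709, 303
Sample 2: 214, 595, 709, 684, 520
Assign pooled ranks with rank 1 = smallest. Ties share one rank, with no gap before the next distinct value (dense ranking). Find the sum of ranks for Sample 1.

Sorted (ascending): 214, 303, 303, 520, 595, 684, 709, 709, 709
The 2 values of 303 share dense rank 2.
The 3 values of 709 share dense rank 6.
Remaining distinct values take the next consecutive integers.
Sample 1 values → pooled ranks: 303→2, 709→6, 709→6, 303→2
Rank sum = 2 + 6 + 6 + 2 = 16

16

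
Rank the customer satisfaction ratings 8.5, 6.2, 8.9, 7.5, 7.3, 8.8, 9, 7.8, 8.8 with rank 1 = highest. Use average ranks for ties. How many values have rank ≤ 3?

2

Sorted (descending): 9, 8.9, 8.8, 8.8, 8.5, 7.8, 7.5, 7.3, 6.2
The 2 values of 8.8 occupy positions 3–4 → average rank (3+4)/2 = 3.5.
Ranks ≤ 3: {1, 2} → 2 values.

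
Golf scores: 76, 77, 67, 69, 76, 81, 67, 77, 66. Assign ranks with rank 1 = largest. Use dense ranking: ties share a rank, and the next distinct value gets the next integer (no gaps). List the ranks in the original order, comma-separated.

Sorted (descending): 81, 77, 77, 76, 76, 69, 67, 67, 66
The 2 values of 77 share dense rank 2.
The 2 values of 76 share dense rank 3.
The 2 values of 67 share dense rank 5.
Remaining distinct values take the next consecutive integers.

3, 2, 5, 4, 3, 1, 5, 2, 6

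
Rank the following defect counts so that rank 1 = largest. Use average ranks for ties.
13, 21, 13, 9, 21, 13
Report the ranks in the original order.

4, 1.5, 4, 6, 1.5, 4

Sorted (descending): 21, 21, 13, 13, 13, 9
The 2 values of 21 occupy positions 1–2 → average rank (1+2)/2 = 1.5.
The 3 values of 13 occupy positions 3–5 → average rank 4.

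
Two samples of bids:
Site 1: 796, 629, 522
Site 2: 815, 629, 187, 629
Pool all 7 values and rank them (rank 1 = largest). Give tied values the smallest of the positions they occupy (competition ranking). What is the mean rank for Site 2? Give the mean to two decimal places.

3.50

Sorted (descending): 815, 796, 629, 629, 629, 522, 187
The 3 values of 629 occupy positions 3–5 → each gets rank 3.
Site 2 values → pooled ranks: 815→1, 629→3, 187→7, 629→3
Mean rank = (1 + 3 + 7 + 3) / 4 = 3.50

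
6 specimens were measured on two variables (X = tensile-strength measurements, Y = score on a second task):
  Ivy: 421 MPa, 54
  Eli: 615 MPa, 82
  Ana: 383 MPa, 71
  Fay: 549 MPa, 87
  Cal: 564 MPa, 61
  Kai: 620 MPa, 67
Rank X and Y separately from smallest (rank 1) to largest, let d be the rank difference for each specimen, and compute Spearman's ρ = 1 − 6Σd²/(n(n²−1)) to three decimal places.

0.086

Ranks of variable 1: 2, 5, 1, 3, 4, 6
Ranks of variable 2: 1, 5, 4, 6, 2, 3
d = r₁ − r₂: 1, 0, -3, -3, 2, 3
d²: 1, 0, 9, 9, 4, 9; Σd² = 32
ρ = 1 − 6·32/(6·35) = 1 − 192/210 = 0.086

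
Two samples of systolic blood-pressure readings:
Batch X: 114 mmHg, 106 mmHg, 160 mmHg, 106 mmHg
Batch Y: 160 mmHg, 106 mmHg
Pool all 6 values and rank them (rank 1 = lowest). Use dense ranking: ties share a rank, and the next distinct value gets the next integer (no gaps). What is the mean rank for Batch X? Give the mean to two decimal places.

1.75

Sorted (ascending): 106, 106, 106, 114, 160, 160
The 3 values of 106 share dense rank 1.
The 2 values of 160 share dense rank 3.
Remaining distinct values take the next consecutive integers.
Batch X values → pooled ranks: 114→2, 106→1, 160→3, 106→1
Mean rank = (2 + 1 + 3 + 1) / 4 = 1.75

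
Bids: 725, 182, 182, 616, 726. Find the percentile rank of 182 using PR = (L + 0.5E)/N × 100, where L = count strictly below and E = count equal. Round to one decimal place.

20.0

N = 5.
Strictly below 182: 0. Equal to 182: 2.
PR = (0 + 0.5·2)/5 × 100 = 20.0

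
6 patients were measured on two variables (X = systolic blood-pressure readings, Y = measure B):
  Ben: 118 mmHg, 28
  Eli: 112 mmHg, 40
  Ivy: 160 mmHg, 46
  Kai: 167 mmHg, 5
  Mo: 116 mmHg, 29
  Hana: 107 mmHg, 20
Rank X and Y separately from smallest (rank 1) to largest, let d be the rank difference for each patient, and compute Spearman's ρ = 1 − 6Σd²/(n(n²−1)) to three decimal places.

-0.086

Ranks of variable 1: 4, 2, 5, 6, 3, 1
Ranks of variable 2: 3, 5, 6, 1, 4, 2
d = r₁ − r₂: 1, -3, -1, 5, -1, -1
d²: 1, 9, 1, 25, 1, 1; Σd² = 38
ρ = 1 − 6·38/(6·35) = 1 − 228/210 = -0.086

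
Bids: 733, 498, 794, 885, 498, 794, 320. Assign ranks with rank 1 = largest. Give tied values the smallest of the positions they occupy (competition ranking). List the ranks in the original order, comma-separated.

4, 5, 2, 1, 5, 2, 7

Sorted (descending): 885, 794, 794, 733, 498, 498, 320
The 2 values of 794 occupy positions 2–3 → each gets rank 2.
The 2 values of 498 occupy positions 5–6 → each gets rank 5.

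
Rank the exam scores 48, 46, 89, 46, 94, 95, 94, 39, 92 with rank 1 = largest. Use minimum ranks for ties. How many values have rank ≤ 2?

3

Sorted (descending): 95, 94, 94, 92, 89, 48, 46, 46, 39
The 2 values of 94 occupy positions 2–3 → each gets rank 2.
The 2 values of 46 occupy positions 7–8 → each gets rank 7.
Ranks ≤ 2: {1, 2, 2} → 3 values.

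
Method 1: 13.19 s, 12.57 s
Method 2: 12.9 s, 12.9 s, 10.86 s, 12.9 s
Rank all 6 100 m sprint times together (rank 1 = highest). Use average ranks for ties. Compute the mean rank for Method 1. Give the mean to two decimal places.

Sorted (descending): 13.19, 12.9, 12.9, 12.9, 12.57, 10.86
The 3 values of 12.9 occupy positions 2–4 → average rank 3.
Method 1 values → pooled ranks: 13.19→1, 12.57→5
Mean rank = (1 + 5) / 2 = 3.00

3.00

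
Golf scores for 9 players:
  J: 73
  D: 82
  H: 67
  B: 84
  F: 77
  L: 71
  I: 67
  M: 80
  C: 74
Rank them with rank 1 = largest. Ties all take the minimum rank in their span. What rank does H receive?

Sorted (descending): 84, 82, 80, 77, 74, 73, 71, 67, 67
The 2 values of 67 occupy positions 8–9 → each gets rank 8.
H has value 67 → rank 8.

8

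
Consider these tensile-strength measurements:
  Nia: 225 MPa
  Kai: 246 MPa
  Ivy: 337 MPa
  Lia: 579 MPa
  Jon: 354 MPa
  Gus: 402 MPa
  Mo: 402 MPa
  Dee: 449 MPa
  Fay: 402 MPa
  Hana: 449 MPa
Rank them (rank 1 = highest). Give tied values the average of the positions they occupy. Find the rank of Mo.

5

Sorted (descending): 579, 449, 449, 402, 402, 402, 354, 337, 246, 225
The 2 values of 449 occupy positions 2–3 → average rank (2+3)/2 = 2.5.
The 3 values of 402 occupy positions 4–6 → average rank 5.
Mo has value 402 MPa → rank 5.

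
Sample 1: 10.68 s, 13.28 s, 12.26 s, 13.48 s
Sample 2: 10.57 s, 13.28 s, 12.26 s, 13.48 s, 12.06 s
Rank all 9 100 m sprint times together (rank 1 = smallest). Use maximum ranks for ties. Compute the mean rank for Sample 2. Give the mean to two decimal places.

Sorted (ascending): 10.57, 10.68, 12.06, 12.26, 12.26, 13.28, 13.28, 13.48, 13.48
The 2 values of 12.26 occupy positions 4–5 → each gets rank 5.
The 2 values of 13.28 occupy positions 6–7 → each gets rank 7.
The 2 values of 13.48 occupy positions 8–9 → each gets rank 9.
Sample 2 values → pooled ranks: 10.57→1, 13.28→7, 12.26→5, 13.48→9, 12.06→3
Mean rank = (1 + 7 + 5 + 9 + 3) / 5 = 5.00

5.00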